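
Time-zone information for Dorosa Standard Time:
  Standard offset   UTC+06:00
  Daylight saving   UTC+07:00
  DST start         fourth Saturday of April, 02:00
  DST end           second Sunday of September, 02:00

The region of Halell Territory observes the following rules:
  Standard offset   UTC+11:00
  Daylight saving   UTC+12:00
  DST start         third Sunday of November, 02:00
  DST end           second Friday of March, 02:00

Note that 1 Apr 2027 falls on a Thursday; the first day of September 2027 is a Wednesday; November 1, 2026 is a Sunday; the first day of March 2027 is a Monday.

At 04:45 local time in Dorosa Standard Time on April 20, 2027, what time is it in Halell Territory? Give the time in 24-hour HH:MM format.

09:45

1 April 2027 is a Thursday, so the first Saturday is April 3 and the fourth is April 24.
1 September 2027 is a Wednesday, so the first Sunday is September 5 and the second is September 12.
April 20, 2027 is outside the daylight-saving period (24 April – 12 September), so Dorosa Standard Time is on standard time, UTC+06:00.
04:45 Dorosa Standard Time − 6h = 22:45 UTC (rolling into the previous day, 19 April 2027).
1 November 2026 is a Sunday, so the first Sunday is November 1 and the third is November 15.
1 March 2027 is a Monday, so the first Friday is March 5 and the second is March 12.
At the standard offset (UTC+11:00), 22:45 UTC + 11h = 09:45 Halell Territory standard time (rolling into the next day, 20 April 2027).
The standard-time date in Halell Territory, April 20, 2027, is outside the daylight-saving period (15 November 2026 – 12 March 2027), so Halell Territory is on standard time, UTC+11:00.
22:45 UTC + 11h = 09:45 Halell Territory (rolling into the next day, 20 April 2027).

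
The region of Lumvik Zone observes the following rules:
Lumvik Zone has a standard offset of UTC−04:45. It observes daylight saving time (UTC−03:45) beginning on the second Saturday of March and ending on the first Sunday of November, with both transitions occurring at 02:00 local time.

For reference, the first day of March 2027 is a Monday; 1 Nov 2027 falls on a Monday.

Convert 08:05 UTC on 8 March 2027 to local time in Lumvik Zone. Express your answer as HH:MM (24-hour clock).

1 March 2027 is a Monday, so the first Saturday is March 6 and the second is March 13.
1 November 2027 is a Monday, so the first Sunday is November 7.
At the standard offset (UTC−04:45), 08:05 UTC − 4h45m = 03:20 Lumvik Zone standard time.
Daylight saving runs 13 March – 7 November; the standard-time date in Lumvik Zone, 8 March 2027, is outside that window, so Lumvik Zone is on standard time at UTC−04:45.
08:05 UTC − 4h45m = 03:20 local.

03:20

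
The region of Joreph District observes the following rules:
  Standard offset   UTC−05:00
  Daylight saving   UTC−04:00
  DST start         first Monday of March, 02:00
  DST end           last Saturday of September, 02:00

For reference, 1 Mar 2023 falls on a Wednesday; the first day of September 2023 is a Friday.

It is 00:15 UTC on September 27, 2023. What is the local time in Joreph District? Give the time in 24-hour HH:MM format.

1 March 2023 is a Wednesday, so the first Monday is March 6.
1 September 2023 is a Friday, so Saturdays fall on 2, 9, 16, 23, 30; the last is September 30.
At the standard offset (UTC−05:00), 00:15 UTC − 5h = 19:15 Joreph District standard time (rolling into the previous day, 26 September 2023).
The standard-time date in Joreph District, September 26, 2023, lies within the daylight-saving period (6 March – 30 September), so Joreph District is on daylight time, UTC−04:00.
00:15 UTC − 4h = 20:15 local (rolling into the previous day, 26 September 2023).

20:15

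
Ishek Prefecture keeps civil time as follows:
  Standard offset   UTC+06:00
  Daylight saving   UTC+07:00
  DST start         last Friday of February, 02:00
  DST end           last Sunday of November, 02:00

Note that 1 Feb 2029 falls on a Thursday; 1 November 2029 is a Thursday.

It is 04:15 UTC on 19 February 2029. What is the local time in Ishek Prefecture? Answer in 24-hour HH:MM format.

1 February 2029 is a Thursday, so Fridays fall on 2, 9, 16, 23; the last is February 23.
1 November 2029 is a Thursday, so Sundays fall on 4, 11, 18, 25; the last is November 25.
At the standard offset (UTC+06:00), 04:15 UTC + 6h = 10:15 Ishek Prefecture standard time.
Daylight saving runs 23 February – 25 November; the standard-time date in Ishek Prefecture, 19 February 2029, is outside that window, so Ishek Prefecture is on standard time at UTC+06:00.
04:15 UTC + 6h = 10:15 local.

10:15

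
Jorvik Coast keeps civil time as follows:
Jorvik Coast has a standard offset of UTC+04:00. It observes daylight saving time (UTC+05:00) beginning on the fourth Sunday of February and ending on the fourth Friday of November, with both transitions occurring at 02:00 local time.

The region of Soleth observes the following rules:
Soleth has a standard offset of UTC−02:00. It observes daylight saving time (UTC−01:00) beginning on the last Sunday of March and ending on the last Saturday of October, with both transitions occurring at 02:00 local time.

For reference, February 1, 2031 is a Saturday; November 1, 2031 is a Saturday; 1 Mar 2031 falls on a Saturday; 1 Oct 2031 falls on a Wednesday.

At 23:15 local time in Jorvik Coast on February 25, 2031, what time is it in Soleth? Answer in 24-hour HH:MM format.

1 February 2031 is a Saturday, so the first Sunday is February 2 and the fourth is February 23.
1 November 2031 is a Saturday, so the first Friday is November 7 and the fourth is November 28.
February 25, 2031 falls between 23 February and 28 November, so daylight saving is in effect and Jorvik Coast is at UTC+05:00.
23:15 Jorvik Coast − 5h = 18:15 UTC.
1 March 2031 is a Saturday, so Sundays fall on 2, 9, 16, 23, 30; the last is March 30.
1 October 2031 is a Wednesday, so Saturdays fall on 4, 11, 18, 25; the last is October 25.
At the standard offset (UTC−02:00), 18:15 UTC − 2h = 16:15 Soleth standard time.
The standard-time date in Soleth, February 25, 2031, is outside the daylight-saving period (30 March – 25 October), so Soleth is on standard time, UTC−02:00.
18:15 UTC − 2h = 16:15 Soleth.

16:15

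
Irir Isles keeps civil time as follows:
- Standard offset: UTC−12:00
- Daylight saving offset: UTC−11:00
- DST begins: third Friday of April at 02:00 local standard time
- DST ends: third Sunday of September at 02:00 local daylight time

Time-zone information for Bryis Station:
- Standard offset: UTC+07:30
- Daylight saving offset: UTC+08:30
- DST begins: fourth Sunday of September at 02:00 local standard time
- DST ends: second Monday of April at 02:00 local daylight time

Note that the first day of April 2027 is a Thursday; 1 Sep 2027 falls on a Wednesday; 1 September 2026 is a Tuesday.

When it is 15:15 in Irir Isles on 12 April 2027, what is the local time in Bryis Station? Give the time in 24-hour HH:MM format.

1 April 2027 is a Thursday, so the first Friday is April 2 and the third is April 16.
1 September 2027 is a Wednesday, so the first Sunday is September 5 and the third is September 19.
12 April 2027 is outside the daylight-saving period (16 April – 19 September), so Irir Isles is on standard time, UTC−12:00.
15:15 Irir Isles + 12h = 03:15 UTC (rolling into the next day, 13 April 2027).
1 September 2026 is a Tuesday, so the first Sunday is September 6 and the fourth is September 27.
1 April 2027 is a Thursday, so the first Monday is April 5 and the second is April 12.
At the standard offset (UTC+07:30), 03:15 UTC + 7h30m = 10:45 Bryis Station standard time.
Daylight saving runs 27 September 2026 – 12 April 2027; the standard-time date in Bryis Station, 13 April 2027, is outside that window, so Bryis Station is on standard time at UTC+07:30.
03:15 UTC + 7h30m = 10:45 Bryis Station.

10:45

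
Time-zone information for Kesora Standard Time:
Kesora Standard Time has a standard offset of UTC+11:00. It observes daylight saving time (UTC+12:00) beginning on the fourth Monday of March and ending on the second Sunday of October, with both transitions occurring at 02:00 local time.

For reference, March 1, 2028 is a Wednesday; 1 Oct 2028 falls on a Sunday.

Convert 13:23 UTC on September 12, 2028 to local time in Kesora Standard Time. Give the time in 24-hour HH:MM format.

1 March 2028 is a Wednesday, so the first Monday is March 6 and the fourth is March 27.
1 October 2028 is a Sunday, so the first Sunday is October 1 and the second is October 8.
At the standard offset (UTC+11:00), 13:23 UTC + 11h = 00:23 Kesora Standard Time standard time (rolling into the next day, 13 September 2028).
The standard-time date in Kesora Standard Time, September 13, 2028, falls between 27 March and 8 October, so daylight saving is in effect and Kesora Standard Time is at UTC+12:00.
13:23 UTC + 12h = 01:23 local (rolling into the next day, 13 September 2028).

01:23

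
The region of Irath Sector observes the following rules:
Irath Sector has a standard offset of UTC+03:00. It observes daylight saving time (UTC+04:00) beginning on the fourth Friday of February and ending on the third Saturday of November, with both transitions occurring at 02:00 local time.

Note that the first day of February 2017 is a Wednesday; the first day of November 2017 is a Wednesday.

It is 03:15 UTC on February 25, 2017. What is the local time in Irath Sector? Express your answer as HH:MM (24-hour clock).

07:15

1 February 2017 is a Wednesday, so the first Friday is February 3 and the fourth is February 24.
1 November 2017 is a Wednesday, so the first Saturday is November 4 and the third is November 18.
At the standard offset (UTC+03:00), 03:15 UTC + 3h = 06:15 Irath Sector standard time.
Daylight saving runs 24 February – 18 November; the standard-time date in Irath Sector, February 25, 2017, is inside that window, so Irath Sector is at UTC+04:00.
03:15 UTC + 4h = 07:15 local.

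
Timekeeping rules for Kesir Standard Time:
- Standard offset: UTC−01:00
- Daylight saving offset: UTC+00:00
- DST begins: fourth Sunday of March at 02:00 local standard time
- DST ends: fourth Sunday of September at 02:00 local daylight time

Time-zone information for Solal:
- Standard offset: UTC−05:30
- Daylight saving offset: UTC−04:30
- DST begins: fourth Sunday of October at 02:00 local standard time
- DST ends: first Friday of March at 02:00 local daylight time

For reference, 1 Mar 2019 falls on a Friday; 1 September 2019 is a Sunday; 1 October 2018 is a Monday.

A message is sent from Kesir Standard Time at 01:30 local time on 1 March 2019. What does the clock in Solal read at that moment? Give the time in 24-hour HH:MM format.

22:00

1 March 2019 is a Friday, so the first Sunday is March 3 and the fourth is March 24.
1 September 2019 is a Sunday, so the first Sunday is September 1 and the fourth is September 22.
1 March 2019 is outside the daylight-saving period (24 March – 22 September), so Kesir Standard Time is on standard time, UTC−01:00.
01:30 Kesir Standard Time + 1h = 02:30 UTC.
1 October 2018 is a Monday, so the first Sunday is October 7 and the fourth is October 28.
1 March 2019 is a Friday, so the first Friday is March 1.
At the standard offset (UTC−05:30), 02:30 UTC − 5h30m = 21:00 Solal standard time (rolling into the previous day, 28 February 2019).
Daylight saving runs 28 October 2018 – 1 March 2019; the standard-time date in Solal, 28 February 2019, is inside that window, so Solal is at UTC−04:30.
02:30 UTC − 4h30m = 22:00 Solal (rolling into the previous day, 28 February 2019).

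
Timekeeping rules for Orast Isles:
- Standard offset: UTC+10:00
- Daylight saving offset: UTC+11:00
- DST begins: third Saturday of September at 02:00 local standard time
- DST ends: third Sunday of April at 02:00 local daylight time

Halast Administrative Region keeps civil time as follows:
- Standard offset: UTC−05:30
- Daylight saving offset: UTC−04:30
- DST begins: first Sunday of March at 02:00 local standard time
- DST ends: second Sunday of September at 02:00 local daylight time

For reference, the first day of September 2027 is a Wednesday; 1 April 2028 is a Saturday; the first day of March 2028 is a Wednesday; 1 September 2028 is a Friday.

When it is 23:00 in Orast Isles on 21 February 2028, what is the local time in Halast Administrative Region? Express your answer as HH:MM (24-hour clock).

1 September 2027 is a Wednesday, so the first Saturday is September 4 and the third is September 18.
1 April 2028 is a Saturday, so the first Sunday is April 2 and the third is April 16.
Daylight saving runs 18 September 2027 – 16 April 2028; 21 February 2028 is inside that window, so Orast Isles is at UTC+11:00.
23:00 Orast Isles − 11h = 12:00 UTC.
1 March 2028 is a Wednesday, so the first Sunday is March 5.
1 September 2028 is a Friday, so the first Sunday is September 3 and the second is September 10.
At the standard offset (UTC−05:30), 12:00 UTC − 5h30m = 06:30 Halast Administrative Region standard time.
The standard-time date in Halast Administrative Region, 21 February 2028, is outside the daylight-saving period (5 March – 10 September), so Halast Administrative Region is on standard time, UTC−05:30.
12:00 UTC − 5h30m = 06:30 Halast Administrative Region.

06:30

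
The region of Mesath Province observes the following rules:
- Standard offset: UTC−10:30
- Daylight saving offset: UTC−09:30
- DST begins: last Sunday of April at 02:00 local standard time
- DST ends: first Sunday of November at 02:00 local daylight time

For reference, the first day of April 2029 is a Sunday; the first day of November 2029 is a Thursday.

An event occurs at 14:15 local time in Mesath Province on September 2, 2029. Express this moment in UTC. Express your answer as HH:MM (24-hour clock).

23:45

1 April 2029 is a Sunday, so Sundays fall on 1, 8, 15, 22, 29; the last is April 29.
1 November 2029 is a Thursday, so the first Sunday is November 4.
September 2, 2029 falls between 29 April and 4 November, so daylight saving is in effect and Mesath Province is at UTC−09:30.
14:15 local + 9h30m = 23:45 UTC.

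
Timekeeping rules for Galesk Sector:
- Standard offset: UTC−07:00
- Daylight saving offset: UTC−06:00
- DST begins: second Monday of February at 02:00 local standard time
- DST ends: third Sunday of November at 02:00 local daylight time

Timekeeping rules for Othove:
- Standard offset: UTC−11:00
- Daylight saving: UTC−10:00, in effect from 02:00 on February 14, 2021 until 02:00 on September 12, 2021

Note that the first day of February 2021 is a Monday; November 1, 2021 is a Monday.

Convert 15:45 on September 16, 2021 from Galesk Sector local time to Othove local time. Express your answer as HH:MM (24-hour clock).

1 February 2021 is a Monday, so the first Monday is February 1 and the second is February 8.
1 November 2021 is a Monday, so the first Sunday is November 7 and the third is November 21.
September 16, 2021 falls between 8 February and 21 November, so daylight saving is in effect and Galesk Sector is at UTC−06:00.
15:45 Galesk Sector + 6h = 21:45 UTC.
At the standard offset (UTC−11:00), 21:45 UTC − 11h = 10:45 Othove standard time.
The standard-time date in Othove, September 16, 2021, is outside the daylight-saving period (14 February – 12 September), so Othove is on standard time, UTC−11:00.
21:45 UTC − 11h = 10:45 Othove.

10:45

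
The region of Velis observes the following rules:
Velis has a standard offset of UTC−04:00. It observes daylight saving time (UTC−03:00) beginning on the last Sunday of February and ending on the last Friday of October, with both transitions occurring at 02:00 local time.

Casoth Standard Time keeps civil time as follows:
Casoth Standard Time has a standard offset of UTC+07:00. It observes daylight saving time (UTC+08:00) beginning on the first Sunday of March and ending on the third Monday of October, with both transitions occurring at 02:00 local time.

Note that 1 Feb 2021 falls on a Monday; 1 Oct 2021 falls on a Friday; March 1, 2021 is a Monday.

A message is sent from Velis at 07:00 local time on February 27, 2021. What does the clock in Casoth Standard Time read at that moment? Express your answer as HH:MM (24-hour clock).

18:00

1 February 2021 is a Monday, so Sundays fall on 7, 14, 21, 28; the last is February 28.
1 October 2021 is a Friday, so Fridays fall on 1, 8, 15, 22, 29; the last is October 29.
February 27, 2021 does not fall between 28 February and 29 October, so daylight saving is not in effect and Velis is at UTC−04:00.
07:00 Velis + 4h = 11:00 UTC.
1 March 2021 is a Monday, so the first Sunday is March 7.
1 October 2021 is a Friday, so the first Monday is October 4 and the third is October 18.
At the standard offset (UTC+07:00), 11:00 UTC + 7h = 18:00 Casoth Standard Time standard time.
The standard-time date in Casoth Standard Time, February 27, 2021, is outside the daylight-saving period (7 March – 18 October), so Casoth Standard Time is on standard time, UTC+07:00.
11:00 UTC + 7h = 18:00 Casoth Standard Time.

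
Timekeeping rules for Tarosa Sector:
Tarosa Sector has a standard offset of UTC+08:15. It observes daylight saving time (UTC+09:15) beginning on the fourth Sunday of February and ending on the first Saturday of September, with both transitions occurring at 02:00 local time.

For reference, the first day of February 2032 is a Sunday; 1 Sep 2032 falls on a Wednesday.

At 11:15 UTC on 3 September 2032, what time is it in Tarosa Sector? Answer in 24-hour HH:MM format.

1 February 2032 is a Sunday, so the first Sunday is February 1 and the fourth is February 22.
1 September 2032 is a Wednesday, so the first Saturday is September 4.
At the standard offset (UTC+08:15), 11:15 UTC + 8h15m = 19:30 Tarosa Sector standard time.
The standard-time date in Tarosa Sector, 3 September 2032, falls between 22 February and 4 September, so daylight saving is in effect and Tarosa Sector is at UTC+09:15.
11:15 UTC + 9h15m = 20:30 local.

20:30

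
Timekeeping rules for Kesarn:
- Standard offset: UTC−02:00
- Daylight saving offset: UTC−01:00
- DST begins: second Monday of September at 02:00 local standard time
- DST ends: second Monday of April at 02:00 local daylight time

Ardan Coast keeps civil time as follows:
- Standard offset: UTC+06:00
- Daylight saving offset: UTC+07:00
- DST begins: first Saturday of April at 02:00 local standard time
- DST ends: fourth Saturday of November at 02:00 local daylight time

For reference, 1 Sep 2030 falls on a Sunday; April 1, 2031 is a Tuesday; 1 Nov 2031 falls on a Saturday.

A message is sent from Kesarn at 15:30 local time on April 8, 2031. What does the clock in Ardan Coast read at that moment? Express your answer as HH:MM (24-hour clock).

1 September 2030 is a Sunday, so the first Monday is September 2 and the second is September 9.
1 April 2031 is a Tuesday, so the first Monday is April 7 and the second is April 14.
Daylight saving runs 9 September 2030 – 14 April 2031; April 8, 2031 is inside that window, so Kesarn is at UTC−01:00.
15:30 Kesarn + 1h = 16:30 UTC.
1 April 2031 is a Tuesday, so the first Saturday is April 5.
1 November 2031 is a Saturday, so the first Saturday is November 1 and the fourth is November 22.
At the standard offset (UTC+06:00), 16:30 UTC + 6h = 22:30 Ardan Coast standard time.
The standard-time date in Ardan Coast, April 8, 2031, falls between 5 April and 22 November, so daylight saving is in effect and Ardan Coast is at UTC+07:00.
16:30 UTC + 7h = 23:30 Ardan Coast.

23:30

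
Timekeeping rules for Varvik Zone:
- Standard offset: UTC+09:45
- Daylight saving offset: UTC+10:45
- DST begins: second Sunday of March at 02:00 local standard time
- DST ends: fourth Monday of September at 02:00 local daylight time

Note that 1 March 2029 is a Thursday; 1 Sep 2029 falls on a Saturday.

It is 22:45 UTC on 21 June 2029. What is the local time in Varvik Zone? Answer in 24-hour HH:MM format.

09:30

1 March 2029 is a Thursday, so the first Sunday is March 4 and the second is March 11.
1 September 2029 is a Saturday, so the first Monday is September 3 and the fourth is September 24.
At the standard offset (UTC+09:45), 22:45 UTC + 9h45m = 08:30 Varvik Zone standard time (rolling into the next day, 22 June 2029).
Daylight saving runs 11 March – 24 September; the standard-time date in Varvik Zone, 22 June 2029, is inside that window, so Varvik Zone is at UTC+10:45.
22:45 UTC + 10h45m = 09:30 local (rolling into the next day, 22 June 2029).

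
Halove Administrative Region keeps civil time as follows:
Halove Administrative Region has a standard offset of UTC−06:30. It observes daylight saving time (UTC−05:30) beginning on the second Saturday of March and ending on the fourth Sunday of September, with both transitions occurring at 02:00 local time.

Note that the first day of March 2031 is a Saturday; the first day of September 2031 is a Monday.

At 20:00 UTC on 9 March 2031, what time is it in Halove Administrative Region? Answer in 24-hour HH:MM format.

14:30

1 March 2031 is a Saturday, so the first Saturday is March 1 and the second is March 8.
1 September 2031 is a Monday, so the first Sunday is September 7 and the fourth is September 28.
At the standard offset (UTC−06:30), 20:00 UTC − 6h30m = 13:30 Halove Administrative Region standard time.
The standard-time date in Halove Administrative Region, 9 March 2031, lies within the daylight-saving period (8 March – 28 September), so Halove Administrative Region is on daylight time, UTC−05:30.
20:00 UTC − 5h30m = 14:30 local.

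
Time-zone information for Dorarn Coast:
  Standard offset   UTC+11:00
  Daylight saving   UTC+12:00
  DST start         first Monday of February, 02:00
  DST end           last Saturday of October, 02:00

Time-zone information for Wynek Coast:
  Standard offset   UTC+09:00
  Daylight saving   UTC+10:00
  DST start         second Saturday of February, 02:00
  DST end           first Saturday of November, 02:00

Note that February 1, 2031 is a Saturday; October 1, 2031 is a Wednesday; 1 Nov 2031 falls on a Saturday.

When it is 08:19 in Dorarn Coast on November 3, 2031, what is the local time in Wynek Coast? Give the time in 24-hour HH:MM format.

06:19

1 February 2031 is a Saturday, so the first Monday is February 3.
1 October 2031 is a Wednesday, so Saturdays fall on 4, 11, 18, 25; the last is October 25.
Daylight saving runs 3 February – 25 October; November 3, 2031 is outside that window, so Dorarn Coast is on standard time at UTC+11:00.
08:19 Dorarn Coast − 11h = 21:19 UTC (rolling into the previous day, 2 November 2031).
1 February 2031 is a Saturday, so the first Saturday is February 1 and the second is February 8.
1 November 2031 is a Saturday, so the first Saturday is November 1.
At the standard offset (UTC+09:00), 21:19 UTC + 9h = 06:19 Wynek Coast standard time (rolling into the next day, 3 November 2031).
The standard-time date in Wynek Coast, November 3, 2031, is outside the daylight-saving period (8 February – 1 November), so Wynek Coast is on standard time, UTC+09:00.
21:19 UTC + 9h = 06:19 Wynek Coast (rolling into the next day, 3 November 2031).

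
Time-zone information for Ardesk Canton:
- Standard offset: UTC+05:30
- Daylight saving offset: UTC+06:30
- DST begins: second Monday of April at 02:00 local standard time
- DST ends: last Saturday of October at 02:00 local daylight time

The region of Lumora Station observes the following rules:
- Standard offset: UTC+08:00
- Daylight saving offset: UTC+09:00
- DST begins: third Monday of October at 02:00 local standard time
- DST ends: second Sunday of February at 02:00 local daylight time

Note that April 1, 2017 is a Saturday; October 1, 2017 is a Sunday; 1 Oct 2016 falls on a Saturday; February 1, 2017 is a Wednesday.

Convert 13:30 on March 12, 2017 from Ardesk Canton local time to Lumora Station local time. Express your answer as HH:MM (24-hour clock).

1 April 2017 is a Saturday, so the first Monday is April 3 and the second is April 10.
1 October 2017 is a Sunday, so Saturdays fall on 7, 14, 21, 28; the last is October 28.
March 12, 2017 is outside the daylight-saving period (10 April – 28 October), so Ardesk Canton is on standard time, UTC+05:30.
13:30 Ardesk Canton − 5h30m = 08:00 UTC.
1 October 2016 is a Saturday, so the first Monday is October 3 and the third is October 17.
1 February 2017 is a Wednesday, so the first Sunday is February 5 and the second is February 12.
At the standard offset (UTC+08:00), 08:00 UTC + 8h = 16:00 Lumora Station standard time.
The standard-time date in Lumora Station, March 12, 2017, is outside the daylight-saving period (17 October 2016 – 12 February 2017), so Lumora Station is on standard time, UTC+08:00.
08:00 UTC + 8h = 16:00 Lumora Station.

16:00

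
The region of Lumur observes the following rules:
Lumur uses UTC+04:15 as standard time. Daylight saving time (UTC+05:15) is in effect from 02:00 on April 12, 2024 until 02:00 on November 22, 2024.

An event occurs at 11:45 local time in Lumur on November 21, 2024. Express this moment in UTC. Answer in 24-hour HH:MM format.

November 21, 2024 falls between 12 April and 22 November, so daylight saving is in effect and Lumur is at UTC+05:15.
11:45 local − 5h15m = 06:30 UTC.

06:30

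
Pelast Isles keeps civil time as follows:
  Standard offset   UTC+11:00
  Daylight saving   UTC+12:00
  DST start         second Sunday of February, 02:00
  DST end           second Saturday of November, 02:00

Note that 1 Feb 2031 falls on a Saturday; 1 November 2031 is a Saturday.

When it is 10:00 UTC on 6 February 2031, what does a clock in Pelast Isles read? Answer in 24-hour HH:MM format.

1 February 2031 is a Saturday, so the first Sunday is February 2 and the second is February 9.
1 November 2031 is a Saturday, so the first Saturday is November 1 and the second is November 8.
At the standard offset (UTC+11:00), 10:00 UTC + 11h = 21:00 Pelast Isles standard time.
Daylight saving runs 9 February – 8 November; the standard-time date in Pelast Isles, 6 February 2031, is outside that window, so Pelast Isles is on standard time at UTC+11:00.
10:00 UTC + 11h = 21:00 local.

21:00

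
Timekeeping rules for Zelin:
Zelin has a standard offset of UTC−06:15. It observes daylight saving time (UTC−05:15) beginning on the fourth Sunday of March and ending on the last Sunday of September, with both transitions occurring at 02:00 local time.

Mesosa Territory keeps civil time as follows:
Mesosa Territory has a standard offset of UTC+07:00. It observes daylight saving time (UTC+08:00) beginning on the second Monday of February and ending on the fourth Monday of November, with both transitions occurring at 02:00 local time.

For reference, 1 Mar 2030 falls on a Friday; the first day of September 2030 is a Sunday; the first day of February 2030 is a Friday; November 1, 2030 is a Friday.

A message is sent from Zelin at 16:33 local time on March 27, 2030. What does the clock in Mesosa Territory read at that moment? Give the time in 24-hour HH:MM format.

1 March 2030 is a Friday, so the first Sunday is March 3 and the fourth is March 24.
1 September 2030 is a Sunday, so Sundays fall on 1, 8, 15, 22, 29; the last is September 29.
Daylight saving runs 24 March – 29 September; March 27, 2030 is inside that window, so Zelin is at UTC−05:15.
16:33 Zelin + 5h15m = 21:48 UTC.
1 February 2030 is a Friday, so the first Monday is February 4 and the second is February 11.
1 November 2030 is a Friday, so the first Monday is November 4 and the fourth is November 25.
At the standard offset (UTC+07:00), 21:48 UTC + 7h = 04:48 Mesosa Territory standard time (rolling into the next day, 28 March 2030).
Daylight saving runs 11 February – 25 November; the standard-time date in Mesosa Territory, March 28, 2030, is inside that window, so Mesosa Territory is at UTC+08:00.
21:48 UTC + 8h = 05:48 Mesosa Territory (rolling into the next day, 28 March 2030).

05:48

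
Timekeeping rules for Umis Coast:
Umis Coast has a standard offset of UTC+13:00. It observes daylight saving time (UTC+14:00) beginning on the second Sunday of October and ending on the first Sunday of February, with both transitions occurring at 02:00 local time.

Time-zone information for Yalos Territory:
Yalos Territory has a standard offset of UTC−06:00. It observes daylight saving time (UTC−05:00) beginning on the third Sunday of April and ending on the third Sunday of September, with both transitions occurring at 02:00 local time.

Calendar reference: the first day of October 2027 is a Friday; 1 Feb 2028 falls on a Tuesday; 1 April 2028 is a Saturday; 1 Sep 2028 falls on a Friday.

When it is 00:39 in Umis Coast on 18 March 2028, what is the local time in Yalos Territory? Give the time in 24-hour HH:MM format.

1 October 2027 is a Friday, so the first Sunday is October 3 and the second is October 10.
1 February 2028 is a Tuesday, so the first Sunday is February 6.
18 March 2028 does not fall between 10 October 2027 and 6 February 2028, so daylight saving is not in effect and Umis Coast is at UTC+13:00.
00:39 Umis Coast − 13h = 11:39 UTC (rolling into the previous day, 17 March 2028).
1 April 2028 is a Saturday, so the first Sunday is April 2 and the third is April 16.
1 September 2028 is a Friday, so the first Sunday is September 3 and the third is September 17.
At the standard offset (UTC−06:00), 11:39 UTC − 6h = 05:39 Yalos Territory standard time.
Daylight saving runs 16 April – 17 September; the standard-time date in Yalos Territory, 17 March 2028, is outside that window, so Yalos Territory is on standard time at UTC−06:00.
11:39 UTC − 6h = 05:39 Yalos Territory.

05:39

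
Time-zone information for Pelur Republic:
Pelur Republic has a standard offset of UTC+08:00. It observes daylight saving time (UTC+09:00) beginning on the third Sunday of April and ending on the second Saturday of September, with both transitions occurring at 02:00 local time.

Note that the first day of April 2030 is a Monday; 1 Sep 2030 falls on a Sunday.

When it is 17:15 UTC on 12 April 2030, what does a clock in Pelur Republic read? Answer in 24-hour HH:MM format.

01:15

1 April 2030 is a Monday, so the first Sunday is April 7 and the third is April 21.
1 September 2030 is a Sunday, so the first Saturday is September 7 and the second is September 14.
At the standard offset (UTC+08:00), 17:15 UTC + 8h = 01:15 Pelur Republic standard time (rolling into the next day, 13 April 2030).
Daylight saving runs 21 April – 14 September; the standard-time date in Pelur Republic, 13 April 2030, is outside that window, so Pelur Republic is on standard time at UTC+08:00.
17:15 UTC + 8h = 01:15 local (rolling into the next day, 13 April 2030).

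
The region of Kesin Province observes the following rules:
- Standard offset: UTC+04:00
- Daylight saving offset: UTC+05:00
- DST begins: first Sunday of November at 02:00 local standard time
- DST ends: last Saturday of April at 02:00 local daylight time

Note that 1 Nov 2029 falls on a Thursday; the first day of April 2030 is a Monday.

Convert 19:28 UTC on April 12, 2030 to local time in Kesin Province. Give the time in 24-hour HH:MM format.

1 November 2029 is a Thursday, so the first Sunday is November 4.
1 April 2030 is a Monday, so Saturdays fall on 6, 13, 20, 27; the last is April 27.
At the standard offset (UTC+04:00), 19:28 UTC + 4h = 23:28 Kesin Province standard time.
The standard-time date in Kesin Province, April 12, 2030, falls between 4 November 2029 and 27 April 2030, so daylight saving is in effect and Kesin Province is at UTC+05:00.
19:28 UTC + 5h = 00:28 local (rolling into the next day, 13 April 2030).

00:28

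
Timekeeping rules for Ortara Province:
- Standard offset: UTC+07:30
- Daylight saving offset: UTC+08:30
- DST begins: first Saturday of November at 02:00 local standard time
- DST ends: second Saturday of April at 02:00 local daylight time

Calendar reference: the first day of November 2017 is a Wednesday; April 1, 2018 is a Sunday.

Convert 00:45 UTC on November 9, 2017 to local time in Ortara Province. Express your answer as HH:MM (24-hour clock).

09:15

1 November 2017 is a Wednesday, so the first Saturday is November 4.
1 April 2018 is a Sunday, so the first Saturday is April 7 and the second is April 14.
At the standard offset (UTC+07:30), 00:45 UTC + 7h30m = 08:15 Ortara Province standard time.
The standard-time date in Ortara Province, November 9, 2017, falls between 4 November 2017 and 14 April 2018, so daylight saving is in effect and Ortara Province is at UTC+08:30.
00:45 UTC + 8h30m = 09:15 local.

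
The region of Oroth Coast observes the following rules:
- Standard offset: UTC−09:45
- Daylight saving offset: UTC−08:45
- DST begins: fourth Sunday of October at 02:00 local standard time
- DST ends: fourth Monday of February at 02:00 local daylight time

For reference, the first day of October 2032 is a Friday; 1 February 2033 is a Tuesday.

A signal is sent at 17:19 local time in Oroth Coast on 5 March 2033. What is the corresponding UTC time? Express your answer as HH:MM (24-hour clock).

03:04

1 October 2032 is a Friday, so the first Sunday is October 3 and the fourth is October 24.
1 February 2033 is a Tuesday, so the first Monday is February 7 and the fourth is February 28.
Daylight saving runs 24 October 2032 – 28 February 2033; 5 March 2033 is outside that window, so Oroth Coast is on standard time at UTC−09:45.
17:19 local + 9h45m = 03:04 UTC (rolling into the next day, 6 March 2033).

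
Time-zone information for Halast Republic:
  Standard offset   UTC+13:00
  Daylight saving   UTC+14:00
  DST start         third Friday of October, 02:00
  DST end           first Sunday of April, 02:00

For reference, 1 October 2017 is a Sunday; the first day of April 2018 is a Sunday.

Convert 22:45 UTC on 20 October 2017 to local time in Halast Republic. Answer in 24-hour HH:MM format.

12:45

1 October 2017 is a Sunday, so the first Friday is October 6 and the third is October 20.
1 April 2018 is a Sunday, so the first Sunday is April 1.
At the standard offset (UTC+13:00), 22:45 UTC + 13h = 11:45 Halast Republic standard time (rolling into the next day, 21 October 2017).
The standard-time date in Halast Republic, 21 October 2017, lies within the daylight-saving period (20 October 2017 – 1 April 2018), so Halast Republic is on daylight time, UTC+14:00.
22:45 UTC + 14h = 12:45 local (rolling into the next day, 21 October 2017).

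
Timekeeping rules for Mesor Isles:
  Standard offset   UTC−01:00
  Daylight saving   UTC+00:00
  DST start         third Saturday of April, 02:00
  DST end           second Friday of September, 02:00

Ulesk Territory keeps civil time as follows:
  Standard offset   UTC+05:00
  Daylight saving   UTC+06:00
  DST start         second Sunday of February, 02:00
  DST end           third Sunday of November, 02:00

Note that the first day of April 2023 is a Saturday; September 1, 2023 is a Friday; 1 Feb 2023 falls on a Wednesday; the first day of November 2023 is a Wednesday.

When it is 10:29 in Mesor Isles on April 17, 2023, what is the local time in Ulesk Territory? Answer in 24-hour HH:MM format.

1 April 2023 is a Saturday, so the first Saturday is April 1 and the third is April 15.
1 September 2023 is a Friday, so the first Friday is September 1 and the second is September 8.
April 17, 2023 lies within the daylight-saving period (15 April – 8 September), so Mesor Isles is on daylight time, UTC+00:00.
10:29 Mesor Isles − 0h = 10:29 UTC.
1 February 2023 is a Wednesday, so the first Sunday is February 5 and the second is February 12.
1 November 2023 is a Wednesday, so the first Sunday is November 5 and the third is November 19.
At the standard offset (UTC+05:00), 10:29 UTC + 5h = 15:29 Ulesk Territory standard time.
The standard-time date in Ulesk Territory, April 17, 2023, falls between 12 February and 19 November, so daylight saving is in effect and Ulesk Territory is at UTC+06:00.
10:29 UTC + 6h = 16:29 Ulesk Territory.

16:29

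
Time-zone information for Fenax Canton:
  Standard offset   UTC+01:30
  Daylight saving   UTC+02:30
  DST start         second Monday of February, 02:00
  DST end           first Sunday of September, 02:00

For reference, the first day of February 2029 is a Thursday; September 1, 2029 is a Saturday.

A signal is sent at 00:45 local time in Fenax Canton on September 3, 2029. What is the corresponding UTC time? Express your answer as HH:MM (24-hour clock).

23:15

1 February 2029 is a Thursday, so the first Monday is February 5 and the second is February 12.
1 September 2029 is a Saturday, so the first Sunday is September 2.
September 3, 2029 does not fall between 12 February and 2 September, so daylight saving is not in effect and Fenax Canton is at UTC+01:30.
00:45 local − 1h30m = 23:15 UTC (rolling into the previous day, 2 September 2029).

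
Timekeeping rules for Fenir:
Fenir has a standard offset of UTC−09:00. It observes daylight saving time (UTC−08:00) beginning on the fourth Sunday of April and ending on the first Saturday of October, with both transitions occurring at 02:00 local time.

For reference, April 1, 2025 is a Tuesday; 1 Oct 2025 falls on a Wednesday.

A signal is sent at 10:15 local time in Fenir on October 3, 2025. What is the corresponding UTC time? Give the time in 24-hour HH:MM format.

18:15

1 April 2025 is a Tuesday, so the first Sunday is April 6 and the fourth is April 27.
1 October 2025 is a Wednesday, so the first Saturday is October 4.
October 3, 2025 falls between 27 April and 4 October, so daylight saving is in effect and Fenir is at UTC−08:00.
10:15 local + 8h = 18:15 UTC.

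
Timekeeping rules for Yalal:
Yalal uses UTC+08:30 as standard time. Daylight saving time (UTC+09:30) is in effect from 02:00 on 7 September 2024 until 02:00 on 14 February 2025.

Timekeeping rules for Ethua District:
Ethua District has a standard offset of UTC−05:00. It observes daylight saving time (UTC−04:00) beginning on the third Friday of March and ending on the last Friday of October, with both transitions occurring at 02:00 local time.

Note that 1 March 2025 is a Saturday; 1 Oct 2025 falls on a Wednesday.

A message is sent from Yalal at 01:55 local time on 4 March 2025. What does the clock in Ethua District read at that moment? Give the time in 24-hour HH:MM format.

4 March 2025 does not fall between 7 September 2024 and 14 February 2025, so daylight saving is not in effect and Yalal is at UTC+08:30.
01:55 Yalal − 8h30m = 17:25 UTC (rolling into the previous day, 3 March 2025).
1 March 2025 is a Saturday, so the first Friday is March 7 and the third is March 21.
1 October 2025 is a Wednesday, so Fridays fall on 3, 10, 17, 24, 31; the last is October 31.
At the standard offset (UTC−05:00), 17:25 UTC − 5h = 12:25 Ethua District standard time.
Daylight saving runs 21 March – 31 October; the standard-time date in Ethua District, 3 March 2025, is outside that window, so Ethua District is on standard time at UTC−05:00.
17:25 UTC − 5h = 12:25 Ethua District.

12:25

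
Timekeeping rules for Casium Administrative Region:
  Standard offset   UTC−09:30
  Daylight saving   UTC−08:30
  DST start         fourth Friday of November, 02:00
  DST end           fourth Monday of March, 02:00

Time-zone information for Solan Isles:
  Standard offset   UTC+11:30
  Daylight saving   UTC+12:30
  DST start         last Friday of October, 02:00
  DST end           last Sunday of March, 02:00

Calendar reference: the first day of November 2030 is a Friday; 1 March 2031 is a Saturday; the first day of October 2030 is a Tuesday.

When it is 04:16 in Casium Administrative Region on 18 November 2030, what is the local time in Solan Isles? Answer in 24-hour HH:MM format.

1 November 2030 is a Friday, so the first Friday is November 1 and the fourth is November 22.
1 March 2031 is a Saturday, so the first Monday is March 3 and the fourth is March 24.
18 November 2030 does not fall between 22 November 2030 and 24 March 2031, so daylight saving is not in effect and Casium Administrative Region is at UTC−09:30.
04:16 Casium Administrative Region + 9h30m = 13:46 UTC.
1 October 2030 is a Tuesday, so Fridays fall on 4, 11, 18, 25; the last is October 25.
1 March 2031 is a Saturday, so Sundays fall on 2, 9, 16, 23, 30; the last is March 30.
At the standard offset (UTC+11:30), 13:46 UTC + 11h30m = 01:16 Solan Isles standard time (rolling into the next day, 19 November 2030).
Daylight saving runs 25 October 2030 – 30 March 2031; the standard-time date in Solan Isles, 19 November 2030, is inside that window, so Solan Isles is at UTC+12:30.
13:46 UTC + 12h30m = 02:16 Solan Isles (rolling into the next day, 19 November 2030).

02:16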